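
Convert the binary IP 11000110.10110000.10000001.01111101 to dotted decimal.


11000110 = 198
10110000 = 176
10000001 = 129
01111101 = 125
IP: 198.176.129.125


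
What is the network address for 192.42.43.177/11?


IP:   11000000.00101010.00101011.10110001
Mask: 11111111.11100000.00000000.00000000
AND operation:
Net:  11000000.00100000.00000000.00000000
Network: 192.32.0.0/11


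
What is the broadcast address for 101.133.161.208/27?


Network: 101.133.161.192/27
Host bits = 5
Set all host bits to 1:
Broadcast: 101.133.161.223


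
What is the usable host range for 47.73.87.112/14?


Network: 47.72.0.0
Broadcast: 47.75.255.255
First usable = network + 1
Last usable = broadcast - 1
Range: 47.72.0.1 to 47.75.255.254


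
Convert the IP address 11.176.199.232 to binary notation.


11 = 00001011
176 = 10110000
199 = 11000111
232 = 11101000
Binary: 00001011.10110000.11000111.11101000


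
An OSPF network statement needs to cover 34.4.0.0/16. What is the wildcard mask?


Subnet mask: 255.255.0.0
Wildcard = 255.255.255.255 - subnet mask
255 - 255 = 0
255 - 255 = 0
255 - 0 = 255
255 - 0 = 255
Wildcard: 0.0.255.255


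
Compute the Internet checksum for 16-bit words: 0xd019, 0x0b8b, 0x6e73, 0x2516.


Sum all words (with carry folding):
+ 0xd019 = 0xd019
+ 0x0b8b = 0xdba4
+ 0x6e73 = 0x4a18
+ 0x2516 = 0x6f2e
One's complement: ~0x6f2e
Checksum = 0x90d1


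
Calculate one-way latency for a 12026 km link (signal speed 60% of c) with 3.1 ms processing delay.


Speed = 0.6 * 3e5 km/s = 180000 km/s
Propagation delay = 12026 / 180000 = 0.0668 s = 66.8111 ms
Processing delay = 3.1 ms
Total one-way latency = 69.9111 ms


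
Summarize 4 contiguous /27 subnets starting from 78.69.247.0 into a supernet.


Original prefix: /27
Number of subnets: 4 = 2^2
New prefix = 27 - 2 = 25
Supernet: 78.69.247.0/25


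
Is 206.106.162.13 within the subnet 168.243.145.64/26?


Subnet network: 168.243.145.64
Test IP AND mask: 206.106.162.0
No, 206.106.162.13 is not in 168.243.145.64/26


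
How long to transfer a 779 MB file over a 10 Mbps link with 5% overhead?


Effective throughput = 10 * (1 - 5/100) = 9.5 Mbps
File size in Mb = 779 * 8 = 6232 Mb
Time = 6232 / 9.5
Time = 656 seconds


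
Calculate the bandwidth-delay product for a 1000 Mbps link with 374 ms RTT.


BDP = bandwidth * RTT
= 1000 Mbps * 374 ms
= 1000 * 1e6 * 374 / 1000 bits
= 374000000 bits
= 46750000 bytes
= 45654.2969 KB
BDP = 374000000 bits (46750000 bytes)


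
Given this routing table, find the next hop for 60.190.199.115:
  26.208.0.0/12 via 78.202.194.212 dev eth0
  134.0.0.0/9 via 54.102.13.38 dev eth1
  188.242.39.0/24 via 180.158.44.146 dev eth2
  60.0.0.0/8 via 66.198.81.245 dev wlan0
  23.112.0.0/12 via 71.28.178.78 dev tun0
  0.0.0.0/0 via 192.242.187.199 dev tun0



Longest prefix match for 60.190.199.115:
  /12 26.208.0.0: no
  /9 134.0.0.0: no
  /24 188.242.39.0: no
  /8 60.0.0.0: MATCH
  /12 23.112.0.0: no
  /0 0.0.0.0: MATCH
Selected: next-hop 66.198.81.245 via wlan0 (matched /8)


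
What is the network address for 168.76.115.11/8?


IP:   10101000.01001100.01110011.00001011
Mask: 11111111.00000000.00000000.00000000
AND operation:
Net:  10101000.00000000.00000000.00000000
Network: 168.0.0.0/8


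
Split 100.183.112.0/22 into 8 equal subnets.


New prefix = 22 + 3 = 25
Each subnet has 128 addresses
  100.183.112.0/25
  100.183.112.128/25
  100.183.113.0/25
  100.183.113.128/25
  100.183.114.0/25
  100.183.114.128/25
  100.183.115.0/25
  100.183.115.128/25
Subnets: 100.183.112.0/25, 100.183.112.128/25, 100.183.113.0/25, 100.183.113.128/25, 100.183.114.0/25, 100.183.114.128/25, 100.183.115.0/25, 100.183.115.128/25


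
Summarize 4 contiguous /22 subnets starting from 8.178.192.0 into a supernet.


Original prefix: /22
Number of subnets: 4 = 2^2
New prefix = 22 - 2 = 20
Supernet: 8.178.192.0/20


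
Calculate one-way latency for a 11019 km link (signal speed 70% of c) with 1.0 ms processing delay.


Speed = 0.7 * 3e5 km/s = 210000 km/s
Propagation delay = 11019 / 210000 = 0.0525 s = 52.4714 ms
Processing delay = 1.0 ms
Total one-way latency = 53.4714 ms


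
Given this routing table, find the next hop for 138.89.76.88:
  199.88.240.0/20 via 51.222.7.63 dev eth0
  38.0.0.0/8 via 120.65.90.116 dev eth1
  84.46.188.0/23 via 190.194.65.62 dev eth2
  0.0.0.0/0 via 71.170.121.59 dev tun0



Longest prefix match for 138.89.76.88:
  /20 199.88.240.0: no
  /8 38.0.0.0: no
  /23 84.46.188.0: no
  /0 0.0.0.0: MATCH
Selected: next-hop 71.170.121.59 via tun0 (matched /0)


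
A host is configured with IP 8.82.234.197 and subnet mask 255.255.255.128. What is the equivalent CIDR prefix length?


Binary: 11111111.11111111.11111111.10000000
Count leading 1s
Prefix: /25


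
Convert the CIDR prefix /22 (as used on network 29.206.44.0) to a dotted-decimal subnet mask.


/22 means 22 network bits, 10 host bits
Binary: 11111111111111111111110000000000
Mask: 255.255.252.0


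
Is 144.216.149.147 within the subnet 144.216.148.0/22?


Subnet network: 144.216.148.0
Test IP AND mask: 144.216.148.0
Yes, 144.216.149.147 is in 144.216.148.0/22


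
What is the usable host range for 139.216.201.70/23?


Network: 139.216.200.0
Broadcast: 139.216.201.255
First usable = network + 1
Last usable = broadcast - 1
Range: 139.216.200.1 to 139.216.201.254


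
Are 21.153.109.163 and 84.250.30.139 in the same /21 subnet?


Mask: 255.255.248.0
21.153.109.163 AND mask = 21.153.104.0
84.250.30.139 AND mask = 84.250.24.0
No, different subnets (21.153.104.0 vs 84.250.24.0)


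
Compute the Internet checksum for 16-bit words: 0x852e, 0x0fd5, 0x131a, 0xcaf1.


Sum all words (with carry folding):
+ 0x852e = 0x852e
+ 0x0fd5 = 0x9503
+ 0x131a = 0xa81d
+ 0xcaf1 = 0x730f
One's complement: ~0x730f
Checksum = 0x8cf0


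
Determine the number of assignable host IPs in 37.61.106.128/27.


Host bits = 32 - 27 = 5
Total addresses = 2^5 = 32
Usable = total - 2 (network and broadcast)
Usable hosts: 30


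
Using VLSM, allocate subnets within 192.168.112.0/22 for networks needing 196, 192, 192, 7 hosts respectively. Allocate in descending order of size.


196 hosts -> /24 (254 usable): 192.168.112.0/24
192 hosts -> /24 (254 usable): 192.168.113.0/24
192 hosts -> /24 (254 usable): 192.168.114.0/24
7 hosts -> /28 (14 usable): 192.168.115.0/28
Allocation: 192.168.112.0/24 (196 hosts, 254 usable); 192.168.113.0/24 (192 hosts, 254 usable); 192.168.114.0/24 (192 hosts, 254 usable); 192.168.115.0/28 (7 hosts, 14 usable)


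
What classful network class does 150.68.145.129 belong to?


First octet: 150
Binary: 10010110
10xxxxxx -> Class B (128-191)
Class B, default mask 255.255.0.0 (/16)


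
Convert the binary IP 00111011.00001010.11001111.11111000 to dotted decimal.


00111011 = 59
00001010 = 10
11001111 = 207
11111000 = 248
IP: 59.10.207.248


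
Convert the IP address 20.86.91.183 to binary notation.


20 = 00010100
86 = 01010110
91 = 01011011
183 = 10110111
Binary: 00010100.01010110.01011011.10110111


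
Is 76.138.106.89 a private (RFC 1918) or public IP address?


RFC 1918 private ranges:
  10.0.0.0/8 (10.0.0.0 - 10.255.255.255)
  172.16.0.0/12 (172.16.0.0 - 172.31.255.255)
  192.168.0.0/16 (192.168.0.0 - 192.168.255.255)
Public (not in any RFC 1918 range)


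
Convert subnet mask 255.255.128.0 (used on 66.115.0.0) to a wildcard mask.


Subnet mask: 255.255.128.0
Wildcard = 255.255.255.255 - subnet mask
255 - 255 = 0
255 - 255 = 0
255 - 128 = 127
255 - 0 = 255
Wildcard: 0.0.127.255


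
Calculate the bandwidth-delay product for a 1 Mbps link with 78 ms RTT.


BDP = bandwidth * RTT
= 1 Mbps * 78 ms
= 1 * 1e6 * 78 / 1000 bits
= 78000 bits
= 9750 bytes
= 9.5215 KB
BDP = 78000 bits (9750 bytes)


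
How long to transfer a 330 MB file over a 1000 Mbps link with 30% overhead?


Effective throughput = 1000 * (1 - 30/100) = 700 Mbps
File size in Mb = 330 * 8 = 2640 Mb
Time = 2640 / 700
Time = 3.7714 seconds


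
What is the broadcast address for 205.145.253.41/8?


Network: 205.0.0.0/8
Host bits = 24
Set all host bits to 1:
Broadcast: 205.255.255.255


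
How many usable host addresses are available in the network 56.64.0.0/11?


Host bits = 32 - 11 = 21
Total addresses = 2^21 = 2097152
Usable = total - 2 (network and broadcast)
Usable hosts: 2097150


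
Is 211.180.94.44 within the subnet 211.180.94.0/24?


Subnet network: 211.180.94.0
Test IP AND mask: 211.180.94.0
Yes, 211.180.94.44 is in 211.180.94.0/24


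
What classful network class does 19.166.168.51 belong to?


First octet: 19
Binary: 00010011
0xxxxxxx -> Class A (1-126)
Class A, default mask 255.0.0.0 (/8)


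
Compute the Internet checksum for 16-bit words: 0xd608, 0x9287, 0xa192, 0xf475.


Sum all words (with carry folding):
+ 0xd608 = 0xd608
+ 0x9287 = 0x6890
+ 0xa192 = 0x0a23
+ 0xf475 = 0xfe98
One's complement: ~0xfe98
Checksum = 0x0167


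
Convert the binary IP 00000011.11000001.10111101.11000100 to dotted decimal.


00000011 = 3
11000001 = 193
10111101 = 189
11000100 = 196
IP: 3.193.189.196


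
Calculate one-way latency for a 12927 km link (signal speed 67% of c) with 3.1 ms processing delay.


Speed = 0.67 * 3e5 km/s = 201000 km/s
Propagation delay = 12927 / 201000 = 0.0643 s = 64.3134 ms
Processing delay = 3.1 ms
Total one-way latency = 67.4134 ms


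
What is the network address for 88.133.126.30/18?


IP:   01011000.10000101.01111110.00011110
Mask: 11111111.11111111.11000000.00000000
AND operation:
Net:  01011000.10000101.01000000.00000000
Network: 88.133.64.0/18


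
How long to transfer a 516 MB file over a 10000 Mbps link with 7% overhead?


Effective throughput = 10000 * (1 - 7/100) = 9300 Mbps
File size in Mb = 516 * 8 = 4128 Mb
Time = 4128 / 9300
Time = 0.4439 seconds


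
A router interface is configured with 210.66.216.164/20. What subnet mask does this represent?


/20 means 20 network bits, 12 host bits
Binary: 11111111111111111111000000000000
Mask: 255.255.240.0


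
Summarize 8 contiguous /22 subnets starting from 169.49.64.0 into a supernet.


Original prefix: /22
Number of subnets: 8 = 2^3
New prefix = 22 - 3 = 19
Supernet: 169.49.64.0/19


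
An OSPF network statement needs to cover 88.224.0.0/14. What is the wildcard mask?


Subnet mask: 255.252.0.0
Wildcard = 255.255.255.255 - subnet mask
255 - 255 = 0
255 - 252 = 3
255 - 0 = 255
255 - 0 = 255
Wildcard: 0.3.255.255


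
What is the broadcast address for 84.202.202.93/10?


Network: 84.192.0.0/10
Host bits = 22
Set all host bits to 1:
Broadcast: 84.255.255.255


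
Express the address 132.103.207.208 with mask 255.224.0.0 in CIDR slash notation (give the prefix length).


Binary: 11111111.11100000.00000000.00000000
Count leading 1s
Prefix: /11


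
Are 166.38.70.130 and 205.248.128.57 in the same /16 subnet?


Mask: 255.255.0.0
166.38.70.130 AND mask = 166.38.0.0
205.248.128.57 AND mask = 205.248.0.0
No, different subnets (166.38.0.0 vs 205.248.0.0)


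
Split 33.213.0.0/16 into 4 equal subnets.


New prefix = 16 + 2 = 18
Each subnet has 16384 addresses
  33.213.0.0/18
  33.213.64.0/18
  33.213.128.0/18
  33.213.192.0/18
Subnets: 33.213.0.0/18, 33.213.64.0/18, 33.213.128.0/18, 33.213.192.0/18


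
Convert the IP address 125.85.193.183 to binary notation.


125 = 01111101
85 = 01010101
193 = 11000001
183 = 10110111
Binary: 01111101.01010101.11000001.10110111


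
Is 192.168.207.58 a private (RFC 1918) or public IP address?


RFC 1918 private ranges:
  10.0.0.0/8 (10.0.0.0 - 10.255.255.255)
  172.16.0.0/12 (172.16.0.0 - 172.31.255.255)
  192.168.0.0/16 (192.168.0.0 - 192.168.255.255)
Private (in 192.168.0.0/16)


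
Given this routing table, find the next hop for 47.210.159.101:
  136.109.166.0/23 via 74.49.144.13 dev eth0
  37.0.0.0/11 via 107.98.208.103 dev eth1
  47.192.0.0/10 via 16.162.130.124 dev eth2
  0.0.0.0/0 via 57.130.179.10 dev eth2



Longest prefix match for 47.210.159.101:
  /23 136.109.166.0: no
  /11 37.0.0.0: no
  /10 47.192.0.0: MATCH
  /0 0.0.0.0: MATCH
Selected: next-hop 16.162.130.124 via eth2 (matched /10)


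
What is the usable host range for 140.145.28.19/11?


Network: 140.128.0.0
Broadcast: 140.159.255.255
First usable = network + 1
Last usable = broadcast - 1
Range: 140.128.0.1 to 140.159.255.254


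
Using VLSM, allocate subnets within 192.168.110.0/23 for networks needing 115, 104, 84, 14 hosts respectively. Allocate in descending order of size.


115 hosts -> /25 (126 usable): 192.168.110.0/25
104 hosts -> /25 (126 usable): 192.168.110.128/25
84 hosts -> /25 (126 usable): 192.168.111.0/25
14 hosts -> /28 (14 usable): 192.168.111.128/28
Allocation: 192.168.110.0/25 (115 hosts, 126 usable); 192.168.110.128/25 (104 hosts, 126 usable); 192.168.111.0/25 (84 hosts, 126 usable); 192.168.111.128/28 (14 hosts, 14 usable)


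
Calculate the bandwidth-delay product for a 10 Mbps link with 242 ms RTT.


BDP = bandwidth * RTT
= 10 Mbps * 242 ms
= 10 * 1e6 * 242 / 1000 bits
= 2420000 bits
= 302500 bytes
= 295.4102 KB
BDP = 2420000 bits (302500 bytes)


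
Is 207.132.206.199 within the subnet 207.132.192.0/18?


Subnet network: 207.132.192.0
Test IP AND mask: 207.132.192.0
Yes, 207.132.206.199 is in 207.132.192.0/18


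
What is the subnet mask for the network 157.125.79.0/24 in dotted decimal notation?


/24 means 24 network bits, 8 host bits
Binary: 11111111111111111111111100000000
Mask: 255.255.255.0


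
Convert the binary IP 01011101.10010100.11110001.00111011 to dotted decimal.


01011101 = 93
10010100 = 148
11110001 = 241
00111011 = 59
IP: 93.148.241.59


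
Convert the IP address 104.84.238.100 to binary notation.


104 = 01101000
84 = 01010100
238 = 11101110
100 = 01100100
Binary: 01101000.01010100.11101110.01100100


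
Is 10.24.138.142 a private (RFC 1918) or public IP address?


RFC 1918 private ranges:
  10.0.0.0/8 (10.0.0.0 - 10.255.255.255)
  172.16.0.0/12 (172.16.0.0 - 172.31.255.255)
  192.168.0.0/16 (192.168.0.0 - 192.168.255.255)
Private (in 10.0.0.0/8)


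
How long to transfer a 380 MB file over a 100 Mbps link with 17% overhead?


Effective throughput = 100 * (1 - 17/100) = 83 Mbps
File size in Mb = 380 * 8 = 3040 Mb
Time = 3040 / 83
Time = 36.6265 seconds


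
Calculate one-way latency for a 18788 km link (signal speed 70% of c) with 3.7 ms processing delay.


Speed = 0.7 * 3e5 km/s = 210000 km/s
Propagation delay = 18788 / 210000 = 0.0895 s = 89.4667 ms
Processing delay = 3.7 ms
Total one-way latency = 93.1667 ms


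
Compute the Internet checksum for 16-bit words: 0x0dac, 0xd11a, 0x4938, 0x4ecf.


Sum all words (with carry folding):
+ 0x0dac = 0x0dac
+ 0xd11a = 0xdec6
+ 0x4938 = 0x27ff
+ 0x4ecf = 0x76ce
One's complement: ~0x76ce
Checksum = 0x8931


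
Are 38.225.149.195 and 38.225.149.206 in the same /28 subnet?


Mask: 255.255.255.240
38.225.149.195 AND mask = 38.225.149.192
38.225.149.206 AND mask = 38.225.149.192
Yes, same subnet (38.225.149.192)


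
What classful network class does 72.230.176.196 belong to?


First octet: 72
Binary: 01001000
0xxxxxxx -> Class A (1-126)
Class A, default mask 255.0.0.0 (/8)


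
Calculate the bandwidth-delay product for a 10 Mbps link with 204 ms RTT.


BDP = bandwidth * RTT
= 10 Mbps * 204 ms
= 10 * 1e6 * 204 / 1000 bits
= 2040000 bits
= 255000 bytes
= 249.0234 KB
BDP = 2040000 bits (255000 bytes)


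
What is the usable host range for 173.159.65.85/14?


Network: 173.156.0.0
Broadcast: 173.159.255.255
First usable = network + 1
Last usable = broadcast - 1
Range: 173.156.0.1 to 173.159.255.254


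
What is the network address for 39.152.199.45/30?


IP:   00100111.10011000.11000111.00101101
Mask: 11111111.11111111.11111111.11111100
AND operation:
Net:  00100111.10011000.11000111.00101100
Network: 39.152.199.44/30


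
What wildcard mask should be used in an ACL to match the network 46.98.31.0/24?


Subnet mask: 255.255.255.0
Wildcard = 255.255.255.255 - subnet mask
255 - 255 = 0
255 - 255 = 0
255 - 255 = 0
255 - 0 = 255
Wildcard: 0.0.0.255


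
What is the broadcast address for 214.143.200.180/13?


Network: 214.136.0.0/13
Host bits = 19
Set all host bits to 1:
Broadcast: 214.143.255.255


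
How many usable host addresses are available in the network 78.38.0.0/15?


Host bits = 32 - 15 = 17
Total addresses = 2^17 = 131072
Usable = total - 2 (network and broadcast)
Usable hosts: 131070


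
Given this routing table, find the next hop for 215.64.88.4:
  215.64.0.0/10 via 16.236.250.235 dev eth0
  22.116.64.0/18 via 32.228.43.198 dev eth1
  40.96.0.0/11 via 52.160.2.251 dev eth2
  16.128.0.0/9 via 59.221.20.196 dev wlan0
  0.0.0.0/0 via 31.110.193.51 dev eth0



Longest prefix match for 215.64.88.4:
  /10 215.64.0.0: MATCH
  /18 22.116.64.0: no
  /11 40.96.0.0: no
  /9 16.128.0.0: no
  /0 0.0.0.0: MATCH
Selected: next-hop 16.236.250.235 via eth0 (matched /10)


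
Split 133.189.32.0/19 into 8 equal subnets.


New prefix = 19 + 3 = 22
Each subnet has 1024 addresses
  133.189.32.0/22
  133.189.36.0/22
  133.189.40.0/22
  133.189.44.0/22
  133.189.48.0/22
  133.189.52.0/22
  133.189.56.0/22
  133.189.60.0/22
Subnets: 133.189.32.0/22, 133.189.36.0/22, 133.189.40.0/22, 133.189.44.0/22, 133.189.48.0/22, 133.189.52.0/22, 133.189.56.0/22, 133.189.60.0/22


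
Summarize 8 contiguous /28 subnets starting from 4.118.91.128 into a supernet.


Original prefix: /28
Number of subnets: 8 = 2^3
New prefix = 28 - 3 = 25
Supernet: 4.118.91.128/25


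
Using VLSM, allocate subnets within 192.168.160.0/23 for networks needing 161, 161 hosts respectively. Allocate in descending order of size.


161 hosts -> /24 (254 usable): 192.168.160.0/24
161 hosts -> /24 (254 usable): 192.168.161.0/24
Allocation: 192.168.160.0/24 (161 hosts, 254 usable); 192.168.161.0/24 (161 hosts, 254 usable)


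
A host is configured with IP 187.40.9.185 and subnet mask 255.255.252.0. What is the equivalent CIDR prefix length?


Binary: 11111111.11111111.11111100.00000000
Count leading 1s
Prefix: /22


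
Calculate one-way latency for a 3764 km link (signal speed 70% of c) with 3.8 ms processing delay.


Speed = 0.7 * 3e5 km/s = 210000 km/s
Propagation delay = 3764 / 210000 = 0.0179 s = 17.9238 ms
Processing delay = 3.8 ms
Total one-way latency = 21.7238 ms


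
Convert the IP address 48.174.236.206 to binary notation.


48 = 00110000
174 = 10101110
236 = 11101100
206 = 11001110
Binary: 00110000.10101110.11101100.11001110


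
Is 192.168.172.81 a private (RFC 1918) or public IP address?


RFC 1918 private ranges:
  10.0.0.0/8 (10.0.0.0 - 10.255.255.255)
  172.16.0.0/12 (172.16.0.0 - 172.31.255.255)
  192.168.0.0/16 (192.168.0.0 - 192.168.255.255)
Private (in 192.168.0.0/16)


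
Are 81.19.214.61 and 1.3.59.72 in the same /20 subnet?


Mask: 255.255.240.0
81.19.214.61 AND mask = 81.19.208.0
1.3.59.72 AND mask = 1.3.48.0
No, different subnets (81.19.208.0 vs 1.3.48.0)


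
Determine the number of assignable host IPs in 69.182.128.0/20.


Host bits = 32 - 20 = 12
Total addresses = 2^12 = 4096
Usable = total - 2 (network and broadcast)
Usable hosts: 4094


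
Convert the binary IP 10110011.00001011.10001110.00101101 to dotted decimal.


10110011 = 179
00001011 = 11
10001110 = 142
00101101 = 45
IP: 179.11.142.45


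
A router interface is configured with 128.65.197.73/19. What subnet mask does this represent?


/19 means 19 network bits, 13 host bits
Binary: 11111111111111111110000000000000
Mask: 255.255.224.0


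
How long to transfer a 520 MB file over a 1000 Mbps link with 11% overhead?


Effective throughput = 1000 * (1 - 11/100) = 890 Mbps
File size in Mb = 520 * 8 = 4160 Mb
Time = 4160 / 890
Time = 4.6742 seconds


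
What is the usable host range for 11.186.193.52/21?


Network: 11.186.192.0
Broadcast: 11.186.199.255
First usable = network + 1
Last usable = broadcast - 1
Range: 11.186.192.1 to 11.186.199.254


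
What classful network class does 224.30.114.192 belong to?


First octet: 224
Binary: 11100000
1110xxxx -> Class D (224-239)
Class D (multicast), default mask N/A


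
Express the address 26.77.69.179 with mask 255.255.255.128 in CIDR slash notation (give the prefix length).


Binary: 11111111.11111111.11111111.10000000
Count leading 1s
Prefix: /25


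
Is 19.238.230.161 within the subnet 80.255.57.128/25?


Subnet network: 80.255.57.128
Test IP AND mask: 19.238.230.128
No, 19.238.230.161 is not in 80.255.57.128/25


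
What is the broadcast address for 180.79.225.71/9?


Network: 180.0.0.0/9
Host bits = 23
Set all host bits to 1:
Broadcast: 180.127.255.255


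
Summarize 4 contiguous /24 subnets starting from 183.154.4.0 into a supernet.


Original prefix: /24
Number of subnets: 4 = 2^2
New prefix = 24 - 2 = 22
Supernet: 183.154.4.0/22


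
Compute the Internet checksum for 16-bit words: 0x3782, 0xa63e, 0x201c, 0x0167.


Sum all words (with carry folding):
+ 0x3782 = 0x3782
+ 0xa63e = 0xddc0
+ 0x201c = 0xfddc
+ 0x0167 = 0xff43
One's complement: ~0xff43
Checksum = 0x00bc


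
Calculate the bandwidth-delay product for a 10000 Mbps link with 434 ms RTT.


BDP = bandwidth * RTT
= 10000 Mbps * 434 ms
= 10000 * 1e6 * 434 / 1000 bits
= 4340000000 bits
= 542500000 bytes
= 529785.1562 KB
BDP = 4340000000 bits (542500000 bytes)


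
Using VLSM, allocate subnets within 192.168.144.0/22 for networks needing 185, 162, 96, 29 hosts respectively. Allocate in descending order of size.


185 hosts -> /24 (254 usable): 192.168.144.0/24
162 hosts -> /24 (254 usable): 192.168.145.0/24
96 hosts -> /25 (126 usable): 192.168.146.0/25
29 hosts -> /27 (30 usable): 192.168.146.128/27
Allocation: 192.168.144.0/24 (185 hosts, 254 usable); 192.168.145.0/24 (162 hosts, 254 usable); 192.168.146.0/25 (96 hosts, 126 usable); 192.168.146.128/27 (29 hosts, 30 usable)


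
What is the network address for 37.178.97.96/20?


IP:   00100101.10110010.01100001.01100000
Mask: 11111111.11111111.11110000.00000000
AND operation:
Net:  00100101.10110010.01100000.00000000
Network: 37.178.96.0/20


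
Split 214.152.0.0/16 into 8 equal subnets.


New prefix = 16 + 3 = 19
Each subnet has 8192 addresses
  214.152.0.0/19
  214.152.32.0/19
  214.152.64.0/19
  214.152.96.0/19
  214.152.128.0/19
  214.152.160.0/19
  214.152.192.0/19
  214.152.224.0/19
Subnets: 214.152.0.0/19, 214.152.32.0/19, 214.152.64.0/19, 214.152.96.0/19, 214.152.128.0/19, 214.152.160.0/19, 214.152.192.0/19, 214.152.224.0/19


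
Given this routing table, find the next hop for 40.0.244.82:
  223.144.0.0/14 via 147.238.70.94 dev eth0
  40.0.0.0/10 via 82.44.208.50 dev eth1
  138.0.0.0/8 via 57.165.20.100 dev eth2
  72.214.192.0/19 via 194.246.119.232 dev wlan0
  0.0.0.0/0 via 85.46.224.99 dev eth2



Longest prefix match for 40.0.244.82:
  /14 223.144.0.0: no
  /10 40.0.0.0: MATCH
  /8 138.0.0.0: no
  /19 72.214.192.0: no
  /0 0.0.0.0: MATCH
Selected: next-hop 82.44.208.50 via eth1 (matched /10)


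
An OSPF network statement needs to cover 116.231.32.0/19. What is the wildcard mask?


Subnet mask: 255.255.224.0
Wildcard = 255.255.255.255 - subnet mask
255 - 255 = 0
255 - 255 = 0
255 - 224 = 31
255 - 0 = 255
Wildcard: 0.0.31.255


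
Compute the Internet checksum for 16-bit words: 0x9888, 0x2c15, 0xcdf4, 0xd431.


Sum all words (with carry folding):
+ 0x9888 = 0x9888
+ 0x2c15 = 0xc49d
+ 0xcdf4 = 0x9292
+ 0xd431 = 0x66c4
One's complement: ~0x66c4
Checksum = 0x993b


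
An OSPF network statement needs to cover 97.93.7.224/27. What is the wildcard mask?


Subnet mask: 255.255.255.224
Wildcard = 255.255.255.255 - subnet mask
255 - 255 = 0
255 - 255 = 0
255 - 255 = 0
255 - 224 = 31
Wildcard: 0.0.0.31


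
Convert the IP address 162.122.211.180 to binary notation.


162 = 10100010
122 = 01111010
211 = 11010011
180 = 10110100
Binary: 10100010.01111010.11010011.10110100


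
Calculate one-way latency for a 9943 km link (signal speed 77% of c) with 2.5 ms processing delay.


Speed = 0.77 * 3e5 km/s = 231000 km/s
Propagation delay = 9943 / 231000 = 0.043 s = 43.0433 ms
Processing delay = 2.5 ms
Total one-way latency = 45.5433 ms


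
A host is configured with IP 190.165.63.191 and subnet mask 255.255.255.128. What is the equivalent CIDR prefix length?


Binary: 11111111.11111111.11111111.10000000
Count leading 1s
Prefix: /25


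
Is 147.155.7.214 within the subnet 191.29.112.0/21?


Subnet network: 191.29.112.0
Test IP AND mask: 147.155.0.0
No, 147.155.7.214 is not in 191.29.112.0/21


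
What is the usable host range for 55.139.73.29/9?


Network: 55.128.0.0
Broadcast: 55.255.255.255
First usable = network + 1
Last usable = broadcast - 1
Range: 55.128.0.1 to 55.255.255.254


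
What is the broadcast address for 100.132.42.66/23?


Network: 100.132.42.0/23
Host bits = 9
Set all host bits to 1:
Broadcast: 100.132.43.255


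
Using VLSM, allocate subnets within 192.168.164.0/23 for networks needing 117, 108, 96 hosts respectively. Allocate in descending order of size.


117 hosts -> /25 (126 usable): 192.168.164.0/25
108 hosts -> /25 (126 usable): 192.168.164.128/25
96 hosts -> /25 (126 usable): 192.168.165.0/25
Allocation: 192.168.164.0/25 (117 hosts, 126 usable); 192.168.164.128/25 (108 hosts, 126 usable); 192.168.165.0/25 (96 hosts, 126 usable)


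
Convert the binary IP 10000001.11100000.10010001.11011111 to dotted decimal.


10000001 = 129
11100000 = 224
10010001 = 145
11011111 = 223
IP: 129.224.145.223


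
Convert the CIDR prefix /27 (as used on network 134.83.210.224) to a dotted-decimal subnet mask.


/27 means 27 network bits, 5 host bits
Binary: 11111111111111111111111111100000
Mask: 255.255.255.224


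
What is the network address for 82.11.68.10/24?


IP:   01010010.00001011.01000100.00001010
Mask: 11111111.11111111.11111111.00000000
AND operation:
Net:  01010010.00001011.01000100.00000000
Network: 82.11.68.0/24


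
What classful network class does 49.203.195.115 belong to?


First octet: 49
Binary: 00110001
0xxxxxxx -> Class A (1-126)
Class A, default mask 255.0.0.0 (/8)


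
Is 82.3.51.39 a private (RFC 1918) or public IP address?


RFC 1918 private ranges:
  10.0.0.0/8 (10.0.0.0 - 10.255.255.255)
  172.16.0.0/12 (172.16.0.0 - 172.31.255.255)
  192.168.0.0/16 (192.168.0.0 - 192.168.255.255)
Public (not in any RFC 1918 range)


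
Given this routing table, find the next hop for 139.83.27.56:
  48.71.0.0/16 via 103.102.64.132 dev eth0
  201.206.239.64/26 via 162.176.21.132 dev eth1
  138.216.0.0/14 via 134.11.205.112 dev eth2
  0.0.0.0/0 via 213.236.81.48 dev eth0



Longest prefix match for 139.83.27.56:
  /16 48.71.0.0: no
  /26 201.206.239.64: no
  /14 138.216.0.0: no
  /0 0.0.0.0: MATCH
Selected: next-hop 213.236.81.48 via eth0 (matched /0)


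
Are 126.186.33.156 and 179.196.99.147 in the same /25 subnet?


Mask: 255.255.255.128
126.186.33.156 AND mask = 126.186.33.128
179.196.99.147 AND mask = 179.196.99.128
No, different subnets (126.186.33.128 vs 179.196.99.128)


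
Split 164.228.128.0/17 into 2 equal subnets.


New prefix = 17 + 1 = 18
Each subnet has 16384 addresses
  164.228.128.0/18
  164.228.192.0/18
Subnets: 164.228.128.0/18, 164.228.192.0/18


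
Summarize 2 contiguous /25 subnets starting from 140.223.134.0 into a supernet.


Original prefix: /25
Number of subnets: 2 = 2^1
New prefix = 25 - 1 = 24
Supernet: 140.223.134.0/24


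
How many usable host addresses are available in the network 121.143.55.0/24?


Host bits = 32 - 24 = 8
Total addresses = 2^8 = 256
Usable = total - 2 (network and broadcast)
Usable hosts: 254


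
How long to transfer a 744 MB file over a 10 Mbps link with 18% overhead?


Effective throughput = 10 * (1 - 18/100) = 8.2 Mbps
File size in Mb = 744 * 8 = 5952 Mb
Time = 5952 / 8.2
Time = 725.8537 seconds


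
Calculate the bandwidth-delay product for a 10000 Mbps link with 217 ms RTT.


BDP = bandwidth * RTT
= 10000 Mbps * 217 ms
= 10000 * 1e6 * 217 / 1000 bits
= 2170000000 bits
= 271250000 bytes
= 264892.5781 KB
BDP = 2170000000 bits (271250000 bytes)


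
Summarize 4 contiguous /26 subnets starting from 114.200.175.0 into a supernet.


Original prefix: /26
Number of subnets: 4 = 2^2
New prefix = 26 - 2 = 24
Supernet: 114.200.175.0/24


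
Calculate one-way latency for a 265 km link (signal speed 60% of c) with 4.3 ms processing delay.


Speed = 0.6 * 3e5 km/s = 180000 km/s
Propagation delay = 265 / 180000 = 0.0015 s = 1.4722 ms
Processing delay = 4.3 ms
Total one-way latency = 5.7722 ms


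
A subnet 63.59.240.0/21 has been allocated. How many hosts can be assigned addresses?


Host bits = 32 - 21 = 11
Total addresses = 2^11 = 2048
Usable = total - 2 (network and broadcast)
Usable hosts: 2046


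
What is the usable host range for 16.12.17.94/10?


Network: 16.0.0.0
Broadcast: 16.63.255.255
First usable = network + 1
Last usable = broadcast - 1
Range: 16.0.0.1 to 16.63.255.254


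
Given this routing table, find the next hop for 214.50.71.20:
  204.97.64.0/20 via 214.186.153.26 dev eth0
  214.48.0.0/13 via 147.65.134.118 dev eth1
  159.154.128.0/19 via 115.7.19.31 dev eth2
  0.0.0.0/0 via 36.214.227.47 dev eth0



Longest prefix match for 214.50.71.20:
  /20 204.97.64.0: no
  /13 214.48.0.0: MATCH
  /19 159.154.128.0: no
  /0 0.0.0.0: MATCH
Selected: next-hop 147.65.134.118 via eth1 (matched /13)


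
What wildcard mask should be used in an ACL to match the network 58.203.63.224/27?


Subnet mask: 255.255.255.224
Wildcard = 255.255.255.255 - subnet mask
255 - 255 = 0
255 - 255 = 0
255 - 255 = 0
255 - 224 = 31
Wildcard: 0.0.0.31


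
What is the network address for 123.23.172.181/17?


IP:   01111011.00010111.10101100.10110101
Mask: 11111111.11111111.10000000.00000000
AND operation:
Net:  01111011.00010111.10000000.00000000
Network: 123.23.128.0/17


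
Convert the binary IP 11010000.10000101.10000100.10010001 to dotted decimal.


11010000 = 208
10000101 = 133
10000100 = 132
10010001 = 145
IP: 208.133.132.145


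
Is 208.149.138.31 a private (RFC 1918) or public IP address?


RFC 1918 private ranges:
  10.0.0.0/8 (10.0.0.0 - 10.255.255.255)
  172.16.0.0/12 (172.16.0.0 - 172.31.255.255)
  192.168.0.0/16 (192.168.0.0 - 192.168.255.255)
Public (not in any RFC 1918 range)


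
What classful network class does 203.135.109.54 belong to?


First octet: 203
Binary: 11001011
110xxxxx -> Class C (192-223)
Class C, default mask 255.255.255.0 (/24)


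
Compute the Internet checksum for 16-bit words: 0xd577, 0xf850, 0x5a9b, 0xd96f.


Sum all words (with carry folding):
+ 0xd577 = 0xd577
+ 0xf850 = 0xcdc8
+ 0x5a9b = 0x2864
+ 0xd96f = 0x01d4
One's complement: ~0x01d4
Checksum = 0xfe2b


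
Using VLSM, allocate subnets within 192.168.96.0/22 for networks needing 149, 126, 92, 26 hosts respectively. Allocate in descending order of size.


149 hosts -> /24 (254 usable): 192.168.96.0/24
126 hosts -> /25 (126 usable): 192.168.97.0/25
92 hosts -> /25 (126 usable): 192.168.97.128/25
26 hosts -> /27 (30 usable): 192.168.98.0/27
Allocation: 192.168.96.0/24 (149 hosts, 254 usable); 192.168.97.0/25 (126 hosts, 126 usable); 192.168.97.128/25 (92 hosts, 126 usable); 192.168.98.0/27 (26 hosts, 30 usable)


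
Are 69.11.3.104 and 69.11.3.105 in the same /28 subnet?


Mask: 255.255.255.240
69.11.3.104 AND mask = 69.11.3.96
69.11.3.105 AND mask = 69.11.3.96
Yes, same subnet (69.11.3.96)


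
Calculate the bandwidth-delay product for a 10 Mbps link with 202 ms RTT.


BDP = bandwidth * RTT
= 10 Mbps * 202 ms
= 10 * 1e6 * 202 / 1000 bits
= 2020000 bits
= 252500 bytes
= 246.582 KB
BDP = 2020000 bits (252500 bytes)


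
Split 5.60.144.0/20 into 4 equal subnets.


New prefix = 20 + 2 = 22
Each subnet has 1024 addresses
  5.60.144.0/22
  5.60.148.0/22
  5.60.152.0/22
  5.60.156.0/22
Subnets: 5.60.144.0/22, 5.60.148.0/22, 5.60.152.0/22, 5.60.156.0/22


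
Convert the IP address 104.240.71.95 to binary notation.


104 = 01101000
240 = 11110000
71 = 01000111
95 = 01011111
Binary: 01101000.11110000.01000111.01011111


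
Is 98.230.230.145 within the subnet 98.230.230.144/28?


Subnet network: 98.230.230.144
Test IP AND mask: 98.230.230.144
Yes, 98.230.230.145 is in 98.230.230.144/28


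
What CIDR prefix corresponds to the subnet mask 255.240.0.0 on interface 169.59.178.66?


Binary: 11111111.11110000.00000000.00000000
Count leading 1s
Prefix: /12


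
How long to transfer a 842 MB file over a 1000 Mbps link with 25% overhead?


Effective throughput = 1000 * (1 - 25/100) = 750 Mbps
File size in Mb = 842 * 8 = 6736 Mb
Time = 6736 / 750
Time = 8.9813 seconds


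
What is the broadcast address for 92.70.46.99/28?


Network: 92.70.46.96/28
Host bits = 4
Set all host bits to 1:
Broadcast: 92.70.46.111


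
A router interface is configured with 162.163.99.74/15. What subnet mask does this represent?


/15 means 15 network bits, 17 host bits
Binary: 11111111111111100000000000000000
Mask: 255.254.0.0


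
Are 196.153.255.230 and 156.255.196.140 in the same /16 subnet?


Mask: 255.255.0.0
196.153.255.230 AND mask = 196.153.0.0
156.255.196.140 AND mask = 156.255.0.0
No, different subnets (196.153.0.0 vs 156.255.0.0)


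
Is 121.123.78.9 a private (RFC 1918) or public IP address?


RFC 1918 private ranges:
  10.0.0.0/8 (10.0.0.0 - 10.255.255.255)
  172.16.0.0/12 (172.16.0.0 - 172.31.255.255)
  192.168.0.0/16 (192.168.0.0 - 192.168.255.255)
Public (not in any RFC 1918 range)


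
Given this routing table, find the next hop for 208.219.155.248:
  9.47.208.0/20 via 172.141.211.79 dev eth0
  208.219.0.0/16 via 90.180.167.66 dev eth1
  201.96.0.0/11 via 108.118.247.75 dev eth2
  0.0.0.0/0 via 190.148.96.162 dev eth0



Longest prefix match for 208.219.155.248:
  /20 9.47.208.0: no
  /16 208.219.0.0: MATCH
  /11 201.96.0.0: no
  /0 0.0.0.0: MATCH
Selected: next-hop 90.180.167.66 via eth1 (matched /16)


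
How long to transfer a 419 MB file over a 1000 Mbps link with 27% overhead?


Effective throughput = 1000 * (1 - 27/100) = 730 Mbps
File size in Mb = 419 * 8 = 3352 Mb
Time = 3352 / 730
Time = 4.5918 seconds


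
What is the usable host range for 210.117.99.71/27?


Network: 210.117.99.64
Broadcast: 210.117.99.95
First usable = network + 1
Last usable = broadcast - 1
Range: 210.117.99.65 to 210.117.99.94


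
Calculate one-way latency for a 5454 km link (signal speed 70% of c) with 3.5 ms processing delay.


Speed = 0.7 * 3e5 km/s = 210000 km/s
Propagation delay = 5454 / 210000 = 0.026 s = 25.9714 ms
Processing delay = 3.5 ms
Total one-way latency = 29.4714 ms


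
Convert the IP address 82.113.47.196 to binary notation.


82 = 01010010
113 = 01110001
47 = 00101111
196 = 11000100
Binary: 01010010.01110001.00101111.11000100


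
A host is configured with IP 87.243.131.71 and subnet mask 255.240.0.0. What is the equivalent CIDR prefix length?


Binary: 11111111.11110000.00000000.00000000
Count leading 1s
Prefix: /12


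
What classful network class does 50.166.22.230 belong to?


First octet: 50
Binary: 00110010
0xxxxxxx -> Class A (1-126)
Class A, default mask 255.0.0.0 (/8)


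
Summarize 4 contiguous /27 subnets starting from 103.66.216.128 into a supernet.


Original prefix: /27
Number of subnets: 4 = 2^2
New prefix = 27 - 2 = 25
Supernet: 103.66.216.128/25


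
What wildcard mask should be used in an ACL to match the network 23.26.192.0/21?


Subnet mask: 255.255.248.0
Wildcard = 255.255.255.255 - subnet mask
255 - 255 = 0
255 - 255 = 0
255 - 248 = 7
255 - 0 = 255
Wildcard: 0.0.7.255


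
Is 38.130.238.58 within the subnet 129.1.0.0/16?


Subnet network: 129.1.0.0
Test IP AND mask: 38.130.0.0
No, 38.130.238.58 is not in 129.1.0.0/16


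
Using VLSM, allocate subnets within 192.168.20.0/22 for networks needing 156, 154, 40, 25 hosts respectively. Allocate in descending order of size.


156 hosts -> /24 (254 usable): 192.168.20.0/24
154 hosts -> /24 (254 usable): 192.168.21.0/24
40 hosts -> /26 (62 usable): 192.168.22.0/26
25 hosts -> /27 (30 usable): 192.168.22.64/27
Allocation: 192.168.20.0/24 (156 hosts, 254 usable); 192.168.21.0/24 (154 hosts, 254 usable); 192.168.22.0/26 (40 hosts, 62 usable); 192.168.22.64/27 (25 hosts, 30 usable)


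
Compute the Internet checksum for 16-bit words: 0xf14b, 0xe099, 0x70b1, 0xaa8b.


Sum all words (with carry folding):
+ 0xf14b = 0xf14b
+ 0xe099 = 0xd1e5
+ 0x70b1 = 0x4297
+ 0xaa8b = 0xed22
One's complement: ~0xed22
Checksum = 0x12dd


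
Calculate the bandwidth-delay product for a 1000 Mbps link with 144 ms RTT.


BDP = bandwidth * RTT
= 1000 Mbps * 144 ms
= 1000 * 1e6 * 144 / 1000 bits
= 144000000 bits
= 18000000 bytes
= 17578.125 KB
BDP = 144000000 bits (18000000 bytes)


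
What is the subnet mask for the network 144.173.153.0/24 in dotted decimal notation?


/24 means 24 network bits, 8 host bits
Binary: 11111111111111111111111100000000
Mask: 255.255.255.0


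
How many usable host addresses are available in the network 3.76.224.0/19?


Host bits = 32 - 19 = 13
Total addresses = 2^13 = 8192
Usable = total - 2 (network and broadcast)
Usable hosts: 8190


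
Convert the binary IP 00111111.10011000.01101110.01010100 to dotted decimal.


00111111 = 63
10011000 = 152
01101110 = 110
01010100 = 84
IP: 63.152.110.84


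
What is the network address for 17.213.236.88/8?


IP:   00010001.11010101.11101100.01011000
Mask: 11111111.00000000.00000000.00000000
AND operation:
Net:  00010001.00000000.00000000.00000000
Network: 17.0.0.0/8


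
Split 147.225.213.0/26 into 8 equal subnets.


New prefix = 26 + 3 = 29
Each subnet has 8 addresses
  147.225.213.0/29
  147.225.213.8/29
  147.225.213.16/29
  147.225.213.24/29
  147.225.213.32/29
  147.225.213.40/29
  147.225.213.48/29
  147.225.213.56/29
Subnets: 147.225.213.0/29, 147.225.213.8/29, 147.225.213.16/29, 147.225.213.24/29, 147.225.213.32/29, 147.225.213.40/29, 147.225.213.48/29, 147.225.213.56/29


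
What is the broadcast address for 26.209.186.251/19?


Network: 26.209.160.0/19
Host bits = 13
Set all host bits to 1:
Broadcast: 26.209.191.255


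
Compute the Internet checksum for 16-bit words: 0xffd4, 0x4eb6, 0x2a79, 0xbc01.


Sum all words (with carry folding):
+ 0xffd4 = 0xffd4
+ 0x4eb6 = 0x4e8b
+ 0x2a79 = 0x7904
+ 0xbc01 = 0x3506
One's complement: ~0x3506
Checksum = 0xcaf9


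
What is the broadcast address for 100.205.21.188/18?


Network: 100.205.0.0/18
Host bits = 14
Set all host bits to 1:
Broadcast: 100.205.63.255


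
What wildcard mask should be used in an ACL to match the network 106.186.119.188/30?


Subnet mask: 255.255.255.252
Wildcard = 255.255.255.255 - subnet mask
255 - 255 = 0
255 - 255 = 0
255 - 255 = 0
255 - 252 = 3
Wildcard: 0.0.0.3


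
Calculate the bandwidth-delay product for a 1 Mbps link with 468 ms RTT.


BDP = bandwidth * RTT
= 1 Mbps * 468 ms
= 1 * 1e6 * 468 / 1000 bits
= 468000 bits
= 58500 bytes
= 57.1289 KB
BDP = 468000 bits (58500 bytes)


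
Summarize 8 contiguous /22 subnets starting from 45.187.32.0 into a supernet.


Original prefix: /22
Number of subnets: 8 = 2^3
New prefix = 22 - 3 = 19
Supernet: 45.187.32.0/19


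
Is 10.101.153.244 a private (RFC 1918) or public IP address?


RFC 1918 private ranges:
  10.0.0.0/8 (10.0.0.0 - 10.255.255.255)
  172.16.0.0/12 (172.16.0.0 - 172.31.255.255)
  192.168.0.0/16 (192.168.0.0 - 192.168.255.255)
Private (in 10.0.0.0/8)


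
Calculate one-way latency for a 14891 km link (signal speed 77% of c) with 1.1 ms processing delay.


Speed = 0.77 * 3e5 km/s = 231000 km/s
Propagation delay = 14891 / 231000 = 0.0645 s = 64.4632 ms
Processing delay = 1.1 ms
Total one-way latency = 65.5632 ms
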